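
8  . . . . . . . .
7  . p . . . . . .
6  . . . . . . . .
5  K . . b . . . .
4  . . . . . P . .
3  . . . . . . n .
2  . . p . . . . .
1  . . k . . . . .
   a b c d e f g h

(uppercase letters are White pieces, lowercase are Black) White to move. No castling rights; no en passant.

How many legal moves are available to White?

White to move; king on a5.
In check: no.
Legal moves: Kb6, Kb5, Kb4, Ka4, f5.
Count: 5.

5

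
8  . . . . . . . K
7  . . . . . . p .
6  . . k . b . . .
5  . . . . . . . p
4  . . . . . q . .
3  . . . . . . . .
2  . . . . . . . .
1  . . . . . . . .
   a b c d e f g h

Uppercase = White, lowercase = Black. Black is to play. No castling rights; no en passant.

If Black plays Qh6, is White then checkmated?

yes

After Qh6: white king on h8; in check: yes, from the black queen on h6.
King squares — g7: attacked by Qh6; h7: attacked by Qh6; g8: attacked by Be6.
White has no legal moves → checkmate.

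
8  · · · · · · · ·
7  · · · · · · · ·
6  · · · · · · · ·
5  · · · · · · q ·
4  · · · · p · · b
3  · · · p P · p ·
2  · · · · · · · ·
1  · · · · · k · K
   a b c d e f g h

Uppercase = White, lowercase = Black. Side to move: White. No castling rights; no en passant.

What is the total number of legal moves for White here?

White to move; king on h1.
In check: no.
Legal moves: none.
Count: 0.

0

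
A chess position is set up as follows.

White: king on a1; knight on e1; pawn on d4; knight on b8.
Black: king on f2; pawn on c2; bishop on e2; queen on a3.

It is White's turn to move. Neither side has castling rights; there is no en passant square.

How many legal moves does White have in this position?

White to move; king on a1.
In check: yes, from the black queen on a3.
Legal moves: none.
Count: 0.

0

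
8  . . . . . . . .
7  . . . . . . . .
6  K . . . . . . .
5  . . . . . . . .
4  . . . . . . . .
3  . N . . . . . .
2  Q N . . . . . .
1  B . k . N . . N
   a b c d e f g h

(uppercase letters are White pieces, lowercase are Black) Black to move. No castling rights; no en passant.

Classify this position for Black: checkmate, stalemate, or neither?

Black to move; black king on c1.
In check: yes, from the white knight on b3.
King squares — b1: attacked by Qa2; d1: attacked by Nb2; b2: attacked by Ba1; c2: attacked by Ne1; d2: attacked by Nb3.
Legal moves for Black: none.
In check with no legal moves → checkmate.

checkmate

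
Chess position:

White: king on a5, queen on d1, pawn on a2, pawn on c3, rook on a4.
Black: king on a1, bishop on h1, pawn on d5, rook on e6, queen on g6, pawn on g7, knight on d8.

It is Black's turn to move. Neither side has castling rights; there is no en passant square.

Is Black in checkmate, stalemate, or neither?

neither

Black to move; black king on a1.
In check: yes, from the white queen on d1.
King squares — b1: attacked by Qd1; a2: attacked by Ra4; b2: available.
Legal moves for Black: Kb2, Qb1.
Black is in check but has 2 legal moves → neither.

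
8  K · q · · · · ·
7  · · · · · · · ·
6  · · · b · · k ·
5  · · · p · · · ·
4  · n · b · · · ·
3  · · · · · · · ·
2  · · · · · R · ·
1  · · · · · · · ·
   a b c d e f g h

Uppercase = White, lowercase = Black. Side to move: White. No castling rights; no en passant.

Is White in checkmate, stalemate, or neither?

White to move; white king on a8.
In check: yes, from the black queen on c8.
King squares — a7: attacked by Bd4; b7: attacked by Qc8; b8: attacked by Bd6.
Legal moves for White: none.
In check with no legal moves → checkmate.

checkmate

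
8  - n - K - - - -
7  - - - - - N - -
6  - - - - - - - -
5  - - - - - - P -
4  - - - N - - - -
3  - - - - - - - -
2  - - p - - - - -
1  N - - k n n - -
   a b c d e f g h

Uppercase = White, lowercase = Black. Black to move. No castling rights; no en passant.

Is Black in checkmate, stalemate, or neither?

Black to move; black king on d1.
In check: no.
Legal moves for Black: Nd7, Nc6+, Na6, Ng3, Ne3, Nh2, Nd2, Nf3, Nd3, Ng2, Kd2, Kc1, c1=Q, c1=R, c1=B, c1=N.
Black has 16 legal moves and is not in check → neither.

neither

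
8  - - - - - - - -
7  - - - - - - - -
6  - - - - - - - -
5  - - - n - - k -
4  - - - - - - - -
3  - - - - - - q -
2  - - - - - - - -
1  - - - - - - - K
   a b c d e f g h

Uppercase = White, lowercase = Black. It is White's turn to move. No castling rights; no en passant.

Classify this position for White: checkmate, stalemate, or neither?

White to move; white king on h1.
In check: no.
King squares — g1: attacked by Qg3; g2: attacked by Qg3; h2: attacked by Qg3.
Legal moves for White: none.
Not in check and no legal moves → stalemate.

stalemate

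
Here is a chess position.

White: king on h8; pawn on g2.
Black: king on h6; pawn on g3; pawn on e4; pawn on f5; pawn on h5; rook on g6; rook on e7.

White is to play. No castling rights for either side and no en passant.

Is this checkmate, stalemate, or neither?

White to move; white king on h8.
In check: no.
King squares — g7: attacked by Rg6; h7: attacked by Kh6; g8: attacked by Rg6.
Legal moves for White: none.
Not in check and no legal moves → stalemate.

stalemate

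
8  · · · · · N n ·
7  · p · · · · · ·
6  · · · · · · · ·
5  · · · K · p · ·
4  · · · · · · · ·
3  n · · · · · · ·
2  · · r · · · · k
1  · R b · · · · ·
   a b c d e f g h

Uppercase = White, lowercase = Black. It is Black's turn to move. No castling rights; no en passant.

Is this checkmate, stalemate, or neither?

neither

Black to move; black king on h2.
In check: no.
Legal moves for Black include: Ne7+, Nh6, Nf6+, Nb5, Nc4, Nxb1, Kh3, Kg3, Kg2, Kh1, Kg1, Rc8, Rc7, Rc6, Rc5+, Rc4, Rc3, Rg2, ... (list truncated; more exist).
Black has legal moves and is not in check → neither.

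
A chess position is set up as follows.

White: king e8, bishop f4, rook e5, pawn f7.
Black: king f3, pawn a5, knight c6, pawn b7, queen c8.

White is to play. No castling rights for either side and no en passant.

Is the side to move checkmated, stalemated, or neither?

White to move; white king on e8.
In check: yes, from the black queen on c8.
King squares — d7: attacked by Qc8; e7: attacked by Nc6; f7: own pawn; d8: attacked by Nc6; f8: attacked by Qc8.
Legal moves for White: none.
In check with no legal moves → checkmate.

checkmate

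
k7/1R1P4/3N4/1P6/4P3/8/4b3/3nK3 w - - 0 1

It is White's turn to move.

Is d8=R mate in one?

After d8=R: black king on a8; in check: yes, from the white rook on d8.
King squares — a7: attacked by Rb7; b7: attacked by Nd6; b8: attacked by Rb7.
Black has no legal moves → checkmate.

yes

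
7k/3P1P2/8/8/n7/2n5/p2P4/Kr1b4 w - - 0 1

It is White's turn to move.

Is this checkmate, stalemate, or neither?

checkmate

White to move; white king on a1.
In check: yes, from the black rook on b1.
King squares — b1: attacked by Pa2; a2: attacked by Nc3; b2: attacked by Rb1.
Legal moves for White: none.
In check with no legal moves → checkmate.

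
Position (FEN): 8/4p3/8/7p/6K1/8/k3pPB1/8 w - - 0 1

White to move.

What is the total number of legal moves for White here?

White to move; king on g4.
In check: yes, from the black pawn on h5.
Legal moves: Kxh5, Kg5, Kf5, Kh4, Kf4, Kh3, Kg3, Kf3.
Count: 8.

8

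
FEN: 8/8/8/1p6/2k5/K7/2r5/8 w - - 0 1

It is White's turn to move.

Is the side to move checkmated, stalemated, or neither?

White to move; white king on a3.
In check: no.
King squares — a2: attacked by Rc2; b2: attacked by Rc2; b3: attacked by Kc4; a4: attacked by Pb5; b4: attacked by Kc4.
Legal moves for White: none.
Not in check and no legal moves → stalemate.

stalemate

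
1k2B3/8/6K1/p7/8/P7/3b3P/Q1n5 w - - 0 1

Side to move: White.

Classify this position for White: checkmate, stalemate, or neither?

White to move; white king on g6.
In check: no.
Legal moves for White include: Bf7, Bd7, Bc6, Bb5, Ba4, Kh7, Kg7, Kf7, Kf6, Kh5, Kf5, Qh8, Qg7, Qf6, Qe5+, Qd4, Qc3, Qb2+, ... (list truncated; more exist).
White has legal moves and is not in check → neither.

neither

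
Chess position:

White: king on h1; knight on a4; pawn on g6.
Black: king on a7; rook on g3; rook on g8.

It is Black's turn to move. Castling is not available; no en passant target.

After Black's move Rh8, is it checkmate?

yes

After Rh8: white king on h1; in check: yes, from the black rook on h8.
King squares — g1: attacked by Rg3; g2: attacked by Rg3; h2: attacked by Rh8.
White has no legal moves → checkmate.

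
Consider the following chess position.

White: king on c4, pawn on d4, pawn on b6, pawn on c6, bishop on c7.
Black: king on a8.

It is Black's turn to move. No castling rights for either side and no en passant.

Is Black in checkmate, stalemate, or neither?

Black to move; black king on a8.
In check: no.
King squares — a7: attacked by Pb6; b7: attacked by Pc6; b8: attacked by Bc7.
Legal moves for Black: none.
Not in check and no legal moves → stalemate.

stalemate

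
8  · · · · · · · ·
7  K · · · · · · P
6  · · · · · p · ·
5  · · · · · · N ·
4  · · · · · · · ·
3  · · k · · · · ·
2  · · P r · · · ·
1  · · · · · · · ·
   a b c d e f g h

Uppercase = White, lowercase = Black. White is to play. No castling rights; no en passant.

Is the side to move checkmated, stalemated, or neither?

neither

White to move; white king on a7.
In check: no.
Legal moves for White: Kb8, Ka8, Kb7, Kb6, Ka6, Nf7, Ne6, Ne4+, Nh3, Nf3, h8=Q, h8=R, h8=B, h8=N.
White has 14 legal moves and is not in check → neither.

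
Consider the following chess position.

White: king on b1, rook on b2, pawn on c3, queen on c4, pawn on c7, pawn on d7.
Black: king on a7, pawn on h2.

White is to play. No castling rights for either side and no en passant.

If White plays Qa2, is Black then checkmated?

After Qa2: black king on a7; in check: yes, from the white queen on a2.
King squares — a6: attacked by Qa2; b6: attacked by Rb2; b7: attacked by Rb2; a8: attacked by Qa2; b8: attacked by Rb2.
Black has no legal moves → checkmate.

yes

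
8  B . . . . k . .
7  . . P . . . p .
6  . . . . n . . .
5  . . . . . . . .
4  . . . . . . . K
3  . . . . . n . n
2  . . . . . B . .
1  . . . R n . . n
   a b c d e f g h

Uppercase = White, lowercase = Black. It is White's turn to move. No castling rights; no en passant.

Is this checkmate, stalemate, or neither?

neither

White to move; white king on h4.
In check: yes, from the black knight on f3.
King squares — g3: attacked by Nh1; h3: available; g4: available; g5: attacked by Nf3; h5: available.
Legal moves for White: Kh5, Kg4, Kxh3, Bxf3.
White is in check but has 4 legal moves → neither.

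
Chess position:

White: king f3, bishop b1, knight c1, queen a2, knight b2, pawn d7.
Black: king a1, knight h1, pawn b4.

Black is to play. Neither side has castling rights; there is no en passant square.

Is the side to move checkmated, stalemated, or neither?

Black to move; black king on a1.
In check: yes, from the white queen on a2.
King squares — b1: attacked by Qa2; a2: attacked by Bb1; b2: attacked by Qa2.
Legal moves for Black: none.
In check with no legal moves → checkmate.

checkmate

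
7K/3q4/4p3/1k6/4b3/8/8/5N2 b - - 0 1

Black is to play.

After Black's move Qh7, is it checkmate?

After Qh7: white king on h8; in check: yes, from the black queen on h7.
King squares — g7: attacked by Qh7; h7: attacked by Be4; g8: attacked by Qh7.
White has no legal moves → checkmate.

yes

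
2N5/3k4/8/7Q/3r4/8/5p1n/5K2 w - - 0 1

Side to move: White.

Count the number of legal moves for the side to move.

White to move; king on f1.
In check: yes, from the black knight on h2.
Legal moves: Kg2, Kxf2, Ke2, Qxh2.
Count: 4.

4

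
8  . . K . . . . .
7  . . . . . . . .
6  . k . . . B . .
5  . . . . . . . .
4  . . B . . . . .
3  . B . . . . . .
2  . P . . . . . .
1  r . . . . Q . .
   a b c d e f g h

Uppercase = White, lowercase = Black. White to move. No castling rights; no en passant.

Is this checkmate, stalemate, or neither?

neither

White to move; white king on c8.
In check: no.
Legal moves for White include: Kd8, Kb8, Kd7, Bh8, Bd8+, Bg7, Be7, Bg5, Be5, Bh4, Bd4+, Bc3, Bg8, Bf7, Be6, Ba6, Bd5, Bb5, ... (list truncated; more exist).
White has legal moves and is not in check → neither.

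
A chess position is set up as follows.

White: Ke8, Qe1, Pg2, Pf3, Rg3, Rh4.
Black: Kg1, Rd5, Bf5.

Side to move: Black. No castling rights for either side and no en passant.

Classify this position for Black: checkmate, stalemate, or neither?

Black to move; black king on g1.
In check: yes, from the white queen on e1.
King squares — f1: attacked by Qe1; h1: attacked by Qe1; f2: attacked by Qe1; g2: attacked by Rg3; h2: attacked by Rh4.
Legal moves for Black: none.
In check with no legal moves → checkmate.

checkmate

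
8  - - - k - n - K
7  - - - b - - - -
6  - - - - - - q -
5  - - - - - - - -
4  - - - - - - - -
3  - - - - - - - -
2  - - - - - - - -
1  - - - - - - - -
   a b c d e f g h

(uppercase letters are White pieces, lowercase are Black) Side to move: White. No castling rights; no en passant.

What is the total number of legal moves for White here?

White to move; king on h8.
In check: no.
Legal moves: none.
Count: 0.

0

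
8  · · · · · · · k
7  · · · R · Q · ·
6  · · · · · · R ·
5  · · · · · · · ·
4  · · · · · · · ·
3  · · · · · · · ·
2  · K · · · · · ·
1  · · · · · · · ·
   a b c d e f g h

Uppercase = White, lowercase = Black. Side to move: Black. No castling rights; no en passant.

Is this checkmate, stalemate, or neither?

Black to move; black king on h8.
In check: no.
King squares — g7: attacked by Rg6; h7: attacked by Qf7; g8: attacked by Rg6.
Legal moves for Black: none.
Not in check and no legal moves → stalemate.

stalemate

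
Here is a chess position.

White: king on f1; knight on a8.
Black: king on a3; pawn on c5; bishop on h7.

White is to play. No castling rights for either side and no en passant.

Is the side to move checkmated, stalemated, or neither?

neither

White to move; white king on f1.
In check: no.
Legal moves for White: Nc7, Nb6, Kg2, Kf2, Ke2, Kg1, Ke1.
White has 7 legal moves and is not in check → neither.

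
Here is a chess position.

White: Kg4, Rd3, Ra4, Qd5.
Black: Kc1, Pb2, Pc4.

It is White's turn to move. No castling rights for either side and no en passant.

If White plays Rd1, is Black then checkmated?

After Rd1: black king on c1; in check: yes, from the white rook on d1.
Black has 1 legal reply: Kc2.
In check but a legal move exists → not checkmate.

no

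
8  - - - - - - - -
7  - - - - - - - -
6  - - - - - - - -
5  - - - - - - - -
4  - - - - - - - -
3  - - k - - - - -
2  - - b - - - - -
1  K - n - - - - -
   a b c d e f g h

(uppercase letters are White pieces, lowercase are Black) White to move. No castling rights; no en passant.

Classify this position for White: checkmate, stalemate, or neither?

White to move; white king on a1.
In check: no.
King squares — b1: attacked by Bc2; a2: attacked by Nc1; b2: attacked by Kc3.
Legal moves for White: none.
Not in check and no legal moves → stalemate.

stalemate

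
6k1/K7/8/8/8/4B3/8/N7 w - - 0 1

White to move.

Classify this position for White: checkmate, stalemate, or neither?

White to move; white king on a7.
In check: no.
Legal moves for White: Kb8, Ka8, Kb7, Kb6, Ka6, Bh6, Bb6, Bg5, Bc5, Bf4, Bd4, Bf2, Bd2, Bg1, Bc1, Nb3, Nc2.
White has 17 legal moves and is not in check → neither.

neither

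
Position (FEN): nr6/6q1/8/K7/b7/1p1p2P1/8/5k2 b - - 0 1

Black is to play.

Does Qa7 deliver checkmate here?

yes

After Qa7: white king on a5; in check: yes, from the black queen on a7.
King squares — a4: attacked by Qa7; b4: attacked by Rb8; b5: attacked by Ba4; a6: attacked by Qa7; b6: attacked by Qa7.
White has no legal moves → checkmate.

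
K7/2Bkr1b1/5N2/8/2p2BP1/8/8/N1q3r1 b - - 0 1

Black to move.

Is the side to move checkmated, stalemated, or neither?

neither

Black to move; black king on d7.
In check: yes, from the white knight on f6.
King squares — c6: available; d6: attacked by Bf4; e6: available; c7: attacked by Bf4; e7: own rook; c8: available; d8: attacked by Bc7; e8: attacked by Nf6.
Legal moves for Black: Kc8, Ke6, Kc6, Bxf6.
Black is in check but has 4 legal moves → neither.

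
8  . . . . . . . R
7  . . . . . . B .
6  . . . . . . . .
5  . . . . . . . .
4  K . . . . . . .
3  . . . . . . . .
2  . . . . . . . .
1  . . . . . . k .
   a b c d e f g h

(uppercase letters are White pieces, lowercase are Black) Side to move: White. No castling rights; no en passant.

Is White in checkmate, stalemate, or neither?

White to move; white king on a4.
In check: no.
Legal moves for White include: Rg8, Rf8, Re8, Rd8, Rc8, Rb8, Ra8, Rh7, Rh6, Rh5, Rh4, Rh3, Rh2, Rh1+, Bf8, Bh6, Bf6, Be5, ... (list truncated; more exist).
White has legal moves and is not in check → neither.

neither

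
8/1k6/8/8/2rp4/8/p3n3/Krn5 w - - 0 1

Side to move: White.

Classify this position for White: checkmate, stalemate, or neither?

checkmate

White to move; white king on a1.
In check: yes, from the black rook on b1.
King squares — b1: attacked by Pa2; a2: attacked by Nc1; b2: attacked by Rb1.
Legal moves for White: none.
In check with no legal moves → checkmate.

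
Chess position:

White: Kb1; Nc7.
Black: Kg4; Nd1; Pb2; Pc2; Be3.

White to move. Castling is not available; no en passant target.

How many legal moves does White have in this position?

White to move; king on b1.
In check: yes, from the black pawn on c2.
Legal moves: Kxc2, Ka2.
Count: 2.

2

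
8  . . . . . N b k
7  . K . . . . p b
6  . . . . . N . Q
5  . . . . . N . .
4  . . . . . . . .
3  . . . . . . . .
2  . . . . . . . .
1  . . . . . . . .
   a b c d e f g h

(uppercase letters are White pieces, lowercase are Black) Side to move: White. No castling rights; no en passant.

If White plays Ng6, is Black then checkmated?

yes

After Ng6: black king on h8; in check: yes, from the white knight on g6.
King squares — g7: own pawn; h7: own bishop; g8: own bishop.
Black has no legal moves → checkmate.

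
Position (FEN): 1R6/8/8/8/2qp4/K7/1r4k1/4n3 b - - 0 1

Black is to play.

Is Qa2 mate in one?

After Qa2: white king on a3; in check: yes, from the black queen on a2.
King squares — a2: attacked by Rb2; b2: attacked by Qa2; b3: attacked by Qa2; a4: attacked by Qa2; b4: attacked by Rb2.
White has no legal moves → checkmate.

yes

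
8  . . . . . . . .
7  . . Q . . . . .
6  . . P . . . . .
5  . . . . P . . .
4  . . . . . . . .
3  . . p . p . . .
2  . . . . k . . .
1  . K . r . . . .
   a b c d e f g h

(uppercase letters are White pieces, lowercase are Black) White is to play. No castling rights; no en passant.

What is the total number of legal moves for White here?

2

White to move; king on b1.
In check: yes, from the black rook on d1.
Legal moves: Kc2, Ka2.
Count: 2.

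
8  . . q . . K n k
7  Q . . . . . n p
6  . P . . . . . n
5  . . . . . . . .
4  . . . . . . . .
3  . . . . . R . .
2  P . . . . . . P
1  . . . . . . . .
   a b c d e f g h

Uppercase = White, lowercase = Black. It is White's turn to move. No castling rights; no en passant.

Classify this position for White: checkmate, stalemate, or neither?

White to move; white king on f8.
In check: yes, from the black queen on c8.
King squares — e7: attacked by Ng8; f7: attacked by Nh6; g7: attacked by Kh8; e8: attacked by Ng7; g8: attacked by Nh6.
Legal moves for White: none.
In check with no legal moves → checkmate.

checkmate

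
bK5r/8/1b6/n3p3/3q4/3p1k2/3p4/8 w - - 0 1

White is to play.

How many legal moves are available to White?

White to move; king on b8.
In check: yes, from the black rook on h8.
Legal moves: none.
Count: 0.

0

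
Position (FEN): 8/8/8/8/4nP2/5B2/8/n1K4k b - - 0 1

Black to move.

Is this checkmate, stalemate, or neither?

neither

Black to move; black king on h1.
In check: yes, from the white bishop on f3.
King squares — g1: available; g2: attacked by Bf3; h2: available.
Legal moves for Black: Kh2, Kg1.
Black is in check but has 2 legal moves → neither.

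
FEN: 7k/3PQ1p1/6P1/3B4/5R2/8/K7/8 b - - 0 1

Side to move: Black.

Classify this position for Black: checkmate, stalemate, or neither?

stalemate

Black to move; black king on h8.
In check: no.
King squares — g7: own pawn; h7: attacked by Pg6; g8: attacked by Bd5.
Legal moves for Black: none.
Not in check and no legal moves → stalemate.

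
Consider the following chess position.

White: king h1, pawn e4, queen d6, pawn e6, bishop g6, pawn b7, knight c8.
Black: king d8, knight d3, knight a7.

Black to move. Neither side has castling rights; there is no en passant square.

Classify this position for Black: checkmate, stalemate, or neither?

checkmate

Black to move; black king on d8.
In check: yes, from the white queen on d6.
King squares — c7: attacked by Qd6; d7: attacked by Qd6; e7: attacked by Qd6; c8: attacked by Pb7; e8: attacked by Bg6.
Legal moves for Black: none.
In check with no legal moves → checkmate.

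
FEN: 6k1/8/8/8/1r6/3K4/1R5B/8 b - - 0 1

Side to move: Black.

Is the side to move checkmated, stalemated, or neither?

neither

Black to move; black king on g8.
In check: no.
Legal moves for Black: Kh8, Kf8, Kh7, Kg7, Kf7, Rb8, Rb7, Rb6, Rb5, Rh4, Rg4, Rf4, Re4, Rd4+, Rc4, Ra4, Rb3+, Rxb2.
Black has 18 legal moves and is not in check → neither.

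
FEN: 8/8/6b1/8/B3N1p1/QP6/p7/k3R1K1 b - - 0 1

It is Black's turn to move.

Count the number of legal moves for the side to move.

0

Black to move; king on a1.
In check: yes, from the white rook on e1.
Legal moves: none.
Count: 0.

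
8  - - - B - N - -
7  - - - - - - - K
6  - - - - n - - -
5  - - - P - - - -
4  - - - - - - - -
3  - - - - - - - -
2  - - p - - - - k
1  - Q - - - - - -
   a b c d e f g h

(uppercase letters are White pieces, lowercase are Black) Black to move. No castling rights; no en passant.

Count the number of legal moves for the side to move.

19

Black to move; king on h2.
In check: no.
Legal moves: Nxf8+, Nxd8, Ng7, Nc7, Ng5+, Nc5, Nf4, Nd4, Kh3, Kg3, Kg2, cxb1=Q+, cxb1=R, cxb1=B+, cxb1=N, c1=Q, c1=R, c1=B, c1=N.
Count: 19.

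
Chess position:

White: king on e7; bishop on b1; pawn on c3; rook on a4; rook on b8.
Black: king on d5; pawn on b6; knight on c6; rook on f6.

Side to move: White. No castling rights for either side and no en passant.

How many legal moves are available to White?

3

White to move; king on e7.
In check: yes, from the black knight on c6.
Legal moves: Ke8, Kd7, Kxf6.
Count: 3.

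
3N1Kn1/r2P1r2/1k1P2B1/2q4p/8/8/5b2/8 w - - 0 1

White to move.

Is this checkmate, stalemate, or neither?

White to move; white king on f8.
In check: yes, from the black rook on f7.
Legal moves for White: Kxg8, Ke8, Kxf7, Nxf7, Bxf7.
White is in check but has 5 legal moves → neither.

neither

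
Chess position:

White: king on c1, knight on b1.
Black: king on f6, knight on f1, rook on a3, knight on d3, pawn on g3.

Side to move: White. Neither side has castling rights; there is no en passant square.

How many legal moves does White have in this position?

2

White to move; king on c1.
In check: yes, from the black knight on d3.
Legal moves: Kc2, Kd1.
Count: 2.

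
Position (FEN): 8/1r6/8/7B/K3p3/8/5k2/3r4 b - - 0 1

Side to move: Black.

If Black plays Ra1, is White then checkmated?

yes

After Ra1: white king on a4; in check: yes, from the black rook on a1.
King squares — a3: attacked by Ra1; b3: attacked by Rb7; b4: attacked by Rb7; a5: attacked by Ra1; b5: attacked by Rb7.
White has no legal moves → checkmate.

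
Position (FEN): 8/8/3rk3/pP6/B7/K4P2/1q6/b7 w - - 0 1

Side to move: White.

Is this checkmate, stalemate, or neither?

White to move; white king on a3.
In check: yes, from the black queen on b2.
King squares — a2: attacked by Qb2; b2: attacked by Ba1; b3: attacked by Qb2; a4: own bishop; b4: attacked by Qb2.
Legal moves for White: none.
In check with no legal moves → checkmate.

checkmate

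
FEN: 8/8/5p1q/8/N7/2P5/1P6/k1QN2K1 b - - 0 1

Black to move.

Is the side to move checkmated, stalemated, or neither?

Black to move; black king on a1.
In check: yes, from the white queen on c1.
Legal moves for Black: Ka2, Qxc1.
Black is in check but has 2 legal moves → neither.

neither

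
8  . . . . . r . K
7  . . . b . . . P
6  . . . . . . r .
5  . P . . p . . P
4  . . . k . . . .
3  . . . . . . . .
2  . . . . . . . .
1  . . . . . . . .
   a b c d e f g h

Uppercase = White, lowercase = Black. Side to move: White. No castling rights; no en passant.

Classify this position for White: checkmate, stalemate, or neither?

checkmate

White to move; white king on h8.
In check: yes, from the black rook on f8.
King squares — g7: attacked by Rg6; h7: own pawn; g8: attacked by Rg6.
Legal moves for White: none.
In check with no legal moves → checkmate.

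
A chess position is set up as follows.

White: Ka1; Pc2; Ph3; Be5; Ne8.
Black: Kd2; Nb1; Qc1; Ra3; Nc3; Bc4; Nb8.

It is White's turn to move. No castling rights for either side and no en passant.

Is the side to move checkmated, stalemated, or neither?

checkmate

White to move; white king on a1.
In check: yes, from the black rook on a3.
King squares — b1: attacked by Qc1; a2: attacked by Ra3; b2: attacked by Qc1.
Legal moves for White: none.
In check with no legal moves → checkmate.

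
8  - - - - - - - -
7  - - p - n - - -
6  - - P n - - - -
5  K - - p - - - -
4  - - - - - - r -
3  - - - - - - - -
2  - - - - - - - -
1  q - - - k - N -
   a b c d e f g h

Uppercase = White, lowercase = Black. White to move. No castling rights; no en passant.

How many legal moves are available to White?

0

White to move; king on a5.
In check: yes, from the black queen on a1.
Legal moves: none.
Count: 0.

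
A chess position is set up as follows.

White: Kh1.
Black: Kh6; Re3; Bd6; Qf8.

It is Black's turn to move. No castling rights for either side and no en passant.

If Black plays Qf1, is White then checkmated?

yes

After Qf1: white king on h1; in check: yes, from the black queen on f1.
King squares — g1: attacked by Qf1; g2: attacked by Qf1; h2: attacked by Bd6.
White has no legal moves → checkmate.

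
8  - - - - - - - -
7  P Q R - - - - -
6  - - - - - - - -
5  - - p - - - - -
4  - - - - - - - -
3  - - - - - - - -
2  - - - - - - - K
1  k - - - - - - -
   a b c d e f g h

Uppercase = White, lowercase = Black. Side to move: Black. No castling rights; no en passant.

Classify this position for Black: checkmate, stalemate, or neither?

neither

Black to move; black king on a1.
In check: no.
Legal moves for Black: Ka2, c4.
Black has 2 legal moves and is not in check → neither.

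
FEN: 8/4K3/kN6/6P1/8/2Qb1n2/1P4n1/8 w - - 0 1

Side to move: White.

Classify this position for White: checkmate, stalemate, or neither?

neither

White to move; white king on e7.
In check: no.
Legal moves for White include: Kf8, Ke8, Kd8, Kf7, Kd7, Kf6, Ke6, Kd6, Nc8, Na8, Nd7, Nd5, Nc4, Na4, Qh8, Qc8+, Qg7, Qc7, ... (list truncated; more exist).
White has legal moves and is not in check → neither.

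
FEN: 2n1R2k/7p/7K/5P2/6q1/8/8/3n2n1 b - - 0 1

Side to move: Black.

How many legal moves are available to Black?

Black to move; king on h8.
In check: yes, from the white rook on e8.
Legal moves: Qg8.
Count: 1.

1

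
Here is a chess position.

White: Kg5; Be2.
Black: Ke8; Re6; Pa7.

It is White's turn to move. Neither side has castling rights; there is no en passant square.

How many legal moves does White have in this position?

14

White to move; king on g5.
In check: no.
Legal moves: Kh5, Kf5, Kh4, Kg4, Kf4, Ba6, Bh5+, Bb5+, Bg4, Bc4, Bf3, Bd3, Bf1, Bd1.
Count: 14.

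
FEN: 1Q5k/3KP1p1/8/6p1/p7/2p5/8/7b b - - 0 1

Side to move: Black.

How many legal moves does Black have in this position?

Black to move; king on h8.
In check: yes, from the white queen on b8.
Legal moves: Kh7.
Count: 1.

1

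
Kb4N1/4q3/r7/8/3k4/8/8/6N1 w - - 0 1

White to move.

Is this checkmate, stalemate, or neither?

neither

White to move; white king on a8.
In check: yes, from the black rook on a6.
Legal moves for White: Kxb8.
White is in check but has 1 legal move → neither.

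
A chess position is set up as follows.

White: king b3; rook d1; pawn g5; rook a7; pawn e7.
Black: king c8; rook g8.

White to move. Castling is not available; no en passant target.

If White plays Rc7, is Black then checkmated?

no

After Rc7: black king on c8; in check: yes, from the white rook on c7.
Black has 2 legal replies: Kb8, Kxc7.
In check but a legal move exists → not checkmate.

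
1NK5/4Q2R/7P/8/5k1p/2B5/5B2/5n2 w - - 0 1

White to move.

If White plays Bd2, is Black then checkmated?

no

After Bd2: black king on f4; in check: yes, from the white bishop on d2.
Black has 5 legal replies: Kf5, Kg4, Kf3, Ne3, Nxd2.
In check but a legal move exists → not checkmate.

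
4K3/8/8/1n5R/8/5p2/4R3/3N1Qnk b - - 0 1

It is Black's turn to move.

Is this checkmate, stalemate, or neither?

Black to move; black king on h1.
In check: yes, from the white rook on h5.
King squares — g1: own knight; g2: attacked by Qf1; h2: attacked by Re2.
Legal moves for Black: none.
In check with no legal moves → checkmate.

checkmate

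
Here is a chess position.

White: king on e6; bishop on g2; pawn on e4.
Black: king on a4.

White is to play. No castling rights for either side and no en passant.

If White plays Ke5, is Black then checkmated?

no

After Ke5: black king on a4; in check: no.
Black is not in check, so this cannot be checkmate.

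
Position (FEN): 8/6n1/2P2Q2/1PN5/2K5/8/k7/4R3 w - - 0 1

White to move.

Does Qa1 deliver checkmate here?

After Qa1: black king on a2; in check: yes, from the white queen on a1.
King squares — a1: attacked by Re1; b1: attacked by Qa1; b2: attacked by Qa1; a3: attacked by Qa1; b3: attacked by Kc4.
Black has no legal moves → checkmate.

yes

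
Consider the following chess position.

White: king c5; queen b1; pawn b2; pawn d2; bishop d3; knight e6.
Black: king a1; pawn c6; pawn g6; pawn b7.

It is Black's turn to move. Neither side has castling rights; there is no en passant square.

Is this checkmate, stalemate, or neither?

checkmate

Black to move; black king on a1.
In check: yes, from the white queen on b1.
King squares — b1: attacked by Bd3; a2: attacked by Qb1; b2: attacked by Qb1.
Legal moves for Black: none.
In check with no legal moves → checkmate.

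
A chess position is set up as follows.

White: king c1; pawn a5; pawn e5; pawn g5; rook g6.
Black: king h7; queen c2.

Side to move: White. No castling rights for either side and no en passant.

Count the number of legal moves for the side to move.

1

White to move; king on c1.
In check: yes, from the black queen on c2.
Legal moves: Kxc2.
Count: 1.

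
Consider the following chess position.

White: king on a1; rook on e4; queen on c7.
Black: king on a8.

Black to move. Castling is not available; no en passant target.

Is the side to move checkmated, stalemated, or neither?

Black to move; black king on a8.
In check: no.
King squares — a7: attacked by Qc7; b7: attacked by Qc7; b8: attacked by Qc7.
Legal moves for Black: none.
Not in check and no legal moves → stalemate.

stalemate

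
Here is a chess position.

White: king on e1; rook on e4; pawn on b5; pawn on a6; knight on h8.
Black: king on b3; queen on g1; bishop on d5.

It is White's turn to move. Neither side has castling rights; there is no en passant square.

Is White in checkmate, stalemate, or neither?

White to move; white king on e1.
In check: yes, from the black queen on g1.
Legal moves for White: Ke2, Kd2.
White is in check but has 2 legal moves → neither.

neither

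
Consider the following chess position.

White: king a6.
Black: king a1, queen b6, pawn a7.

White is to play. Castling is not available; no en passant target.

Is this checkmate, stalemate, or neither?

checkmate

White to move; white king on a6.
In check: yes, from the black queen on b6.
King squares — a5: attacked by Qb6; b5: attacked by Qb6; b6: attacked by Pa7; a7: attacked by Qb6; b7: attacked by Qb6.
Legal moves for White: none.
In check with no legal moves → checkmate.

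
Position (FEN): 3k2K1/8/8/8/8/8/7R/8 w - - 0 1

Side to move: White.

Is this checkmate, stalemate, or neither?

neither

White to move; white king on g8.
In check: no.
Legal moves for White include: Kh8, Kf8, Kh7, Kg7, Kf7, Rh8, Rh7, Rh6, Rh5, Rh4, Rh3, Rg2, Rf2, Re2, Rd2+, Rc2, Rb2, Ra2, ... (list truncated; more exist).
White has legal moves and is not in check → neither.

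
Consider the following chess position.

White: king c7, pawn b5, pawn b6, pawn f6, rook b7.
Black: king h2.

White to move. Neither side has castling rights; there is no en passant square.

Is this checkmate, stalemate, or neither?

neither

White to move; white king on c7.
In check: no.
Legal moves for White: Kd8, Kc8, Kb8, Kd7, Kd6, Kc6, Rb8, Ra7, f7.
White has 9 legal moves and is not in check → neither.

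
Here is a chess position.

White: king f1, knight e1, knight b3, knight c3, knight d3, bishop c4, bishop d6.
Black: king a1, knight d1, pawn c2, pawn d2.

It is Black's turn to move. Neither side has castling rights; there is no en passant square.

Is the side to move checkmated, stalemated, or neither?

Black to move; black king on a1.
In check: yes, from the white knight on b3.
King squares — b1: attacked by Nc3; a2: attacked by Nc3; b2: attacked by Nd3.
Legal moves for Black: none.
In check with no legal moves → checkmate.

checkmate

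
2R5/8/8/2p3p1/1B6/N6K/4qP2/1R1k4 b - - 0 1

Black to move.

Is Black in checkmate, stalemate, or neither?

checkmate

Black to move; black king on d1.
In check: yes, from the white rook on b1.
King squares — c1: attacked by Rb1; e1: attacked by Rb1; c2: attacked by Na3; d2: attacked by Bb4; e2: own queen.
Legal moves for Black: none.
In check with no legal moves → checkmate.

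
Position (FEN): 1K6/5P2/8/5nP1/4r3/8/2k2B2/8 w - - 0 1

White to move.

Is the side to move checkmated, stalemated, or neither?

White to move; white king on b8.
In check: no.
Legal moves for White include: Kc8, Ka8, Kc7, Kb7, Ka7, Ba7, Bb6, Bc5, Bh4, Bd4, Bg3, Be3, Bg1, Be1, f8=Q, f8=R, f8=B, f8=N, ... (list truncated; more exist).
White has legal moves and is not in check → neither.

neither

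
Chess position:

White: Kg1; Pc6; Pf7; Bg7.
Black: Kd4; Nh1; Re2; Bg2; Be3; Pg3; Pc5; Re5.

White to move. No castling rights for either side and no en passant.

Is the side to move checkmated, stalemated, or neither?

checkmate

White to move; white king on g1.
In check: yes, from the black bishop on e3.
King squares — f1: attacked by Bg2; h1: attacked by Bg2; f2: attacked by Nh1; g2: attacked by Re2; h2: attacked by Pg3.
Legal moves for White: none.
In check with no legal moves → checkmate.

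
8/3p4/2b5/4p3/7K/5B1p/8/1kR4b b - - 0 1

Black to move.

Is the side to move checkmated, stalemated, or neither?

neither

Black to move; black king on b1.
In check: yes, from the white rook on c1.
King squares — a1: attacked by Rc1; c1: available; a2: available; b2: available; c2: attacked by Rc1.
Legal moves for Black: Kb2, Ka2, Kxc1.
Black is in check but has 3 legal moves → neither.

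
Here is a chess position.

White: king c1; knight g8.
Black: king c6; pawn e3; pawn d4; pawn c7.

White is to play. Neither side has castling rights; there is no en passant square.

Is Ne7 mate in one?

After Ne7: black king on c6; in check: yes, from the white knight on e7.
Black has 6 legal replies: Kd7, Kb7, Kd6, Kb6, Kc5, Kb5.
In check but a legal move exists → not checkmate.

no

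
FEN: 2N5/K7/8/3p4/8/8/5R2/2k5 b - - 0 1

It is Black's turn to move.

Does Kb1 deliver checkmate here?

After Kb1: white king on a7; in check: no.
White is not in check, so this cannot be checkmate.

no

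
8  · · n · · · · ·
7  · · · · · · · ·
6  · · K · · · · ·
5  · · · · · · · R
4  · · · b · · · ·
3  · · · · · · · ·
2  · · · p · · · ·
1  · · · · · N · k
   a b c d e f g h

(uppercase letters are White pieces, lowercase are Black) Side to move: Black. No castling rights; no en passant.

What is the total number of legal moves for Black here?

Black to move; king on h1.
In check: yes, from the white rook on h5.
Legal moves: Kg2, Kg1.
Count: 2.

2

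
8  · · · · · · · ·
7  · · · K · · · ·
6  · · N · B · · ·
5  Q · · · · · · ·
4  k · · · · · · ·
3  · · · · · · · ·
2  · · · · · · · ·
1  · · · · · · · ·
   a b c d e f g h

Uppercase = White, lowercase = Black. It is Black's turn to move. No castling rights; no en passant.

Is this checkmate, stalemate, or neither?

Black to move; black king on a4.
In check: yes, from the white queen on a5.
King squares — a3: attacked by Qa5; b3: attacked by Be6; b4: attacked by Qa5; a5: attacked by Nc6; b5: attacked by Qa5.
Legal moves for Black: none.
In check with no legal moves → checkmate.

checkmate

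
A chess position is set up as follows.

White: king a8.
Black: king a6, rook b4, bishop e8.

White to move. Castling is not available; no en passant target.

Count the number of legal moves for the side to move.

0

White to move; king on a8.
In check: no.
Legal moves: none.
Count: 0.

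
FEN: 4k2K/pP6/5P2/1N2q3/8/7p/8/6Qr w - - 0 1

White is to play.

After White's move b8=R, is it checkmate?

After b8=R: black king on e8; in check: yes, from the white rook on b8.
Black has 3 legal replies: Kf7, Kd7, Qxb8.
In check but a legal move exists → not checkmate.

no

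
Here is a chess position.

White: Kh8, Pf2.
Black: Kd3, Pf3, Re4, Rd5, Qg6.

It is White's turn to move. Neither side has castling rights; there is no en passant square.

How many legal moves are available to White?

White to move; king on h8.
In check: no.
Legal moves: none.
Count: 0.

0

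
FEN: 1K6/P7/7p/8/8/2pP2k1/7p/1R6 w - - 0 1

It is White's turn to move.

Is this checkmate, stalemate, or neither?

neither

White to move; white king on b8.
In check: no.
Legal moves for White include: Kc8, Ka8, Kc7, Kb7, Rb7, Rb6, Rb5, Rb4, Rb3, Rb2, Rh1, Rg1+, Rf1, Re1, Rd1, Rc1, Ra1, a8=Q, ... (list truncated; more exist).
White has legal moves and is not in check → neither.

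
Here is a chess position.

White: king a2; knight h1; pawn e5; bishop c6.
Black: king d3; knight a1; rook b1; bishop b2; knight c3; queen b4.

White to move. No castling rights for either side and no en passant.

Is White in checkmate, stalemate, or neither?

checkmate

White to move; white king on a2.
In check: yes, from the black knight on c3.
King squares — a1: attacked by Rb1; b1: attacked by Nc3; b2: attacked by Rb1; a3: attacked by Bb2; b3: attacked by Na1.
Legal moves for White: none.
In check with no legal moves → checkmate.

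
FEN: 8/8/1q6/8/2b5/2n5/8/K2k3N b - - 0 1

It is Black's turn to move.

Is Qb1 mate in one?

After Qb1: white king on a1; in check: yes, from the black queen on b1.
King squares — b1: attacked by Nc3; a2: attacked by Qb1; b2: attacked by Qb1.
White has no legal moves → checkmate.

yes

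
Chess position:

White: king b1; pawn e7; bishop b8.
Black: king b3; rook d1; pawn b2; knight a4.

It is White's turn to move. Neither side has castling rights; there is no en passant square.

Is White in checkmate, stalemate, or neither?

White to move; white king on b1.
In check: yes, from the black rook on d1.
King squares — a1: attacked by Rd1; c1: attacked by Rd1; a2: attacked by Kb3; b2: attacked by Kb3; c2: attacked by Kb3.
Legal moves for White: none.
In check with no legal moves → checkmate.

checkmate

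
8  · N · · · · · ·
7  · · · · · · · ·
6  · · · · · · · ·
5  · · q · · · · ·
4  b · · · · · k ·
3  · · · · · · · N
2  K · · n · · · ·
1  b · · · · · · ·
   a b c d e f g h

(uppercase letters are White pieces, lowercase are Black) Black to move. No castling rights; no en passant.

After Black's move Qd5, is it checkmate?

no

After Qd5: white king on a2; in check: yes, from the black queen on d5.
White has 2 legal replies: Ka3, Kxa1.
In check but a legal move exists → not checkmate.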